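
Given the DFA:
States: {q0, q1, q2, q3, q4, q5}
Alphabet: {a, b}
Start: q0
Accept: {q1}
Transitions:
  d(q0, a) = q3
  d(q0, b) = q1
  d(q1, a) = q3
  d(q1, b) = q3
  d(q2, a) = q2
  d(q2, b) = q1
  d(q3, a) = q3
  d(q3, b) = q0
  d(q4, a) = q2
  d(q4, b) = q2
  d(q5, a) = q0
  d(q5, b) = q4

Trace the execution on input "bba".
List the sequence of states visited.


Input: bba
d(q0, b) = q1
d(q1, b) = q3
d(q3, a) = q3


q0 -> q1 -> q3 -> q3


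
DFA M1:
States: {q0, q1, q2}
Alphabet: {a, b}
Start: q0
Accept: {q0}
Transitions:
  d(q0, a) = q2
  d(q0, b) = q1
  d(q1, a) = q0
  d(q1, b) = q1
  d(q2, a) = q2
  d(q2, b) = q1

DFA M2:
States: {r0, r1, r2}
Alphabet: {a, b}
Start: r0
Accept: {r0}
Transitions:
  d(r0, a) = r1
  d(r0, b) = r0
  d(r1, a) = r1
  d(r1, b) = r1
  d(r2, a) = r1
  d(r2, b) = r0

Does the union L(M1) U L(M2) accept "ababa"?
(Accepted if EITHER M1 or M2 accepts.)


M1: final=q0 accepted=True
M2: final=r1 accepted=False

Yes, union accepts


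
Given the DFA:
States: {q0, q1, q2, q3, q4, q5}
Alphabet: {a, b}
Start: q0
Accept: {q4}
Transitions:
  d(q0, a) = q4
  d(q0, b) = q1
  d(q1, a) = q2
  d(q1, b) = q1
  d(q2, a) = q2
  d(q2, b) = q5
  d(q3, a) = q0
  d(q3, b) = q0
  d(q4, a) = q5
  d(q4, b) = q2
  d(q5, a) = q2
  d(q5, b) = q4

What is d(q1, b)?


Looking up transition d(q1, b)

q1


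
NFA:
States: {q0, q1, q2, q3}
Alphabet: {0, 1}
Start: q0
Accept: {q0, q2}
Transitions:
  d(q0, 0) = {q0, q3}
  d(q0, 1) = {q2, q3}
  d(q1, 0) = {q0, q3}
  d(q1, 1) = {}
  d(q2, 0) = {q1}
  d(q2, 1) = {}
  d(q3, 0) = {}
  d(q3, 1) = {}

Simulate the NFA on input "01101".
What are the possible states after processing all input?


Start: {q0}
  --0--> {q0, q3}
  --1--> {q2, q3}
  --1--> {}
  --0--> {}
  --1--> {}

{} (empty set, no valid transitions)


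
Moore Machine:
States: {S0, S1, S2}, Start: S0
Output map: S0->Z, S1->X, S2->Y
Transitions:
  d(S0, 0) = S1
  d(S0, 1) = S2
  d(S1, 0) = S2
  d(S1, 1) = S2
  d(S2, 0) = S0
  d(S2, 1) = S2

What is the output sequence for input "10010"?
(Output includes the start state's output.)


Start: S0 (output Z)
  --1--> S2 (output Y)
  --0--> S0 (output Z)
  --0--> S1 (output X)
  --1--> S2 (output Y)
  --0--> S0 (output Z)

"ZYZXYZ"


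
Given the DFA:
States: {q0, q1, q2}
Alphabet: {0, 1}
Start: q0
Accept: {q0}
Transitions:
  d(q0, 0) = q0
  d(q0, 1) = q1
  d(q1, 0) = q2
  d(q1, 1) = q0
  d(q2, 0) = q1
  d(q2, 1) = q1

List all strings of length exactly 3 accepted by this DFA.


All strings of length 3: 8 total
Accepted: 3

"000", "011", "110"


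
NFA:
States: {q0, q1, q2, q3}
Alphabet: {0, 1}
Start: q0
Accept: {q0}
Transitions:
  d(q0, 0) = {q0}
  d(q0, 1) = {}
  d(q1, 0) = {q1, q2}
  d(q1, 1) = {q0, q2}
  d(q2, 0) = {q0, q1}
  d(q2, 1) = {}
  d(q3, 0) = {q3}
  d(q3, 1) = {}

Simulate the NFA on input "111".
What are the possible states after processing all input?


Start: {q0}
  --1--> {}
  --1--> {}
  --1--> {}

{} (empty set, no valid transitions)


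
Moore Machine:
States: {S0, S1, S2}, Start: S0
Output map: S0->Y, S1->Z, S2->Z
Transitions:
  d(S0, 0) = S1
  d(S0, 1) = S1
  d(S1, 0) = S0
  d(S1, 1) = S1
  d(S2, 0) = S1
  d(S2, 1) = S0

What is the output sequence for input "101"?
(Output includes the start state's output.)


Start: S0 (output Y)
  --1--> S1 (output Z)
  --0--> S0 (output Y)
  --1--> S1 (output Z)

"YZYZ"


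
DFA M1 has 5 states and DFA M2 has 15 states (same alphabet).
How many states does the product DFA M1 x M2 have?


Product construction pairs every M1 state with every M2 state.
5 * 15 = 75

75


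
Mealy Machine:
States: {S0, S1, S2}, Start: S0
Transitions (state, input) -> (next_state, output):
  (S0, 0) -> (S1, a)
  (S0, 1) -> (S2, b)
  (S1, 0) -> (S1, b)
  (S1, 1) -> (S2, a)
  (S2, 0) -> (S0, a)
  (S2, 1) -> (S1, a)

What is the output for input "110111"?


Step-by-step:
  (S0, 1) -> (S2, b)
  (S2, 1) -> (S1, a)
  (S1, 0) -> (S1, b)
  (S1, 1) -> (S2, a)
  (S2, 1) -> (S1, a)
  (S1, 1) -> (S2, a)

"babaaa"


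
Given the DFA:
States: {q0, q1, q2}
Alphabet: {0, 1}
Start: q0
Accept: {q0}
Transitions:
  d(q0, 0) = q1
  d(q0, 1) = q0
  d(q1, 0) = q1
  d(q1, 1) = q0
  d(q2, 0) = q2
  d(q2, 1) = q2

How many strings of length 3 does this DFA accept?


Enumerating all length-3 strings:
  "000" -> q1 [reject]
  "001" -> q0 [accept]
  "010" -> q1 [reject]
  "011" -> q0 [accept]
  "100" -> q1 [reject]
  "101" -> q0 [accept]
  "110" -> q1 [reject]
  "111" -> q0 [accept]

4 out of 8


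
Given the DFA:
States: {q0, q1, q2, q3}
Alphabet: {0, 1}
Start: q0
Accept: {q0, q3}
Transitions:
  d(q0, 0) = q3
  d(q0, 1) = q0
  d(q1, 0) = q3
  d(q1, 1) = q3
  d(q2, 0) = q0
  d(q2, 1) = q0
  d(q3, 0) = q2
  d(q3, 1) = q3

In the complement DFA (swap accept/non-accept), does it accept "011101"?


Trace: q0 -> q3 -> q3 -> q3 -> q3 -> q2 -> q0
Final: q0
Original accept: {q0, q3}
Complement: q0 is in original accept

No, complement rejects (original accepts)


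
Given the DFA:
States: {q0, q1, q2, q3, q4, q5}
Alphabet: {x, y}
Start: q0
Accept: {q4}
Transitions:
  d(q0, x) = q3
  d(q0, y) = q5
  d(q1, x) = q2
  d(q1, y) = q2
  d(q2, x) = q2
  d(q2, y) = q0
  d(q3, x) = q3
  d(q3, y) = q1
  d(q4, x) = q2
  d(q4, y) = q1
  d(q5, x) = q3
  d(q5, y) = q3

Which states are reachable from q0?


BFS from q0:
  layer 0: {q0}
  layer 1: {q3, q5}
  layer 2: {q1}
  layer 3: {q2}

{q0, q1, q2, q3, q5}


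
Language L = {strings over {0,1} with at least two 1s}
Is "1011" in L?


count('1') = 3

Yes, "1011" is in L


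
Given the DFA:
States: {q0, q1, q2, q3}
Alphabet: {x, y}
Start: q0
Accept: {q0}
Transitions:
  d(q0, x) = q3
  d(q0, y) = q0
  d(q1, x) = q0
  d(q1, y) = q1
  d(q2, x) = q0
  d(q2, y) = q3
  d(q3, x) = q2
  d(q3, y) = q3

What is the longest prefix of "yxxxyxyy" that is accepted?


Run the DFA, marking each prefix where the state is accepting:
  "" -> q0 [accept]
  "y" -> q0 [accept]
  "yx" -> q3 [reject]
  "yxx" -> q2 [reject]
  "yxxx" -> q0 [accept]
  "yxxxy" -> q0 [accept]
  "yxxxyx" -> q3 [reject]
  "yxxxyxy" -> q3 [reject]
  "yxxxyxyy" -> q3 [reject]

"yxxxy"


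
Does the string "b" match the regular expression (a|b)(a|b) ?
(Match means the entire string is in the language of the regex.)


|string| = 1; first = 'b'; last = 'b'

No, "b" does not match (a|b)(a|b)


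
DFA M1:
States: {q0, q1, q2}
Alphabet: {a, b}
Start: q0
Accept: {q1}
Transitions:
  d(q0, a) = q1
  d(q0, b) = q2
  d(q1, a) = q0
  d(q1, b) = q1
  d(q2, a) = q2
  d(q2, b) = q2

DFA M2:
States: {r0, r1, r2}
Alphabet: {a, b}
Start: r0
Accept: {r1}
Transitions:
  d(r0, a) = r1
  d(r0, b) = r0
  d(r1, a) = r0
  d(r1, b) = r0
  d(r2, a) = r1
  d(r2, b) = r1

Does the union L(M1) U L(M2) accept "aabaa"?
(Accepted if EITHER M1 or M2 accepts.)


M1: final=q2 accepted=False
M2: final=r0 accepted=False

No, union rejects (neither accepts)


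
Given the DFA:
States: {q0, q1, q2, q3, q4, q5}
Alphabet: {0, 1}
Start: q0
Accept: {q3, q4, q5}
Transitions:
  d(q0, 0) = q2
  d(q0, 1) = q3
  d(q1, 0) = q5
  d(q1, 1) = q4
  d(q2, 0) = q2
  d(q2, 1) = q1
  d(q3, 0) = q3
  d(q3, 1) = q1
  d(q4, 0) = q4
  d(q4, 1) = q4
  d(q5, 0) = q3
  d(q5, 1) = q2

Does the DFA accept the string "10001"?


Trace: q0 -> q3 -> q3 -> q3 -> q3 -> q1
Final state: q1
Accept states: {q3, q4, q5}

No, rejected (final state q1 is not an accept state)


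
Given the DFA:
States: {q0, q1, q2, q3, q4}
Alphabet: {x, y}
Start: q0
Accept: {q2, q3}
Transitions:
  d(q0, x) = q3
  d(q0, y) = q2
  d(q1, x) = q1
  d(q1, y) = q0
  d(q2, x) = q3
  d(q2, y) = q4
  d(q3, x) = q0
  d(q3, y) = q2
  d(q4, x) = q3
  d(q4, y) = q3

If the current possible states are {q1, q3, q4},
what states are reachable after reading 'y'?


Apply transition on 'y' from each current state:
  d(q1, y) = q0
  d(q3, y) = q2
  d(q4, y) = q3

{q0, q2, q3}


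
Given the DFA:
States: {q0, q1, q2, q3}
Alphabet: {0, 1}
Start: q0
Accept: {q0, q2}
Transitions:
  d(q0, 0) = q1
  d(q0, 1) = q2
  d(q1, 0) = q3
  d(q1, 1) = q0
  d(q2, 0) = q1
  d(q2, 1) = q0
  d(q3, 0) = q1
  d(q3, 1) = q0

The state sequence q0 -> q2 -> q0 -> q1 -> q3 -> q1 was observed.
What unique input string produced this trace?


Trace back each transition to find the symbol:
  q0 --[1]--> q2
  q2 --[1]--> q0
  q0 --[0]--> q1
  q1 --[0]--> q3
  q3 --[0]--> q1

"11000"


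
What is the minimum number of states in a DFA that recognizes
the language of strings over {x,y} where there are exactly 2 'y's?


States: count = 0, 1, ..., 2 (that's 3 states), plus a dead state for count > 2.
Total: 3 + 1 = 4. Accept = count-2 state.

4


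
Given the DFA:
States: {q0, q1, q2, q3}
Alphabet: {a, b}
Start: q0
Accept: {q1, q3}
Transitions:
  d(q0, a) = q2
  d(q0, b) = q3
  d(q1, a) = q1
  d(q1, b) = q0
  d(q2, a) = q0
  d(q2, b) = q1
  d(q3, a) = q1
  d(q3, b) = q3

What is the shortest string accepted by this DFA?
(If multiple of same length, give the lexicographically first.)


BFS by string length (lex-first path to each state shown):
  len 0: q0<-""
  len 1: q2<-"a", q3<-"b"
Found accept state at length 1.

"b"


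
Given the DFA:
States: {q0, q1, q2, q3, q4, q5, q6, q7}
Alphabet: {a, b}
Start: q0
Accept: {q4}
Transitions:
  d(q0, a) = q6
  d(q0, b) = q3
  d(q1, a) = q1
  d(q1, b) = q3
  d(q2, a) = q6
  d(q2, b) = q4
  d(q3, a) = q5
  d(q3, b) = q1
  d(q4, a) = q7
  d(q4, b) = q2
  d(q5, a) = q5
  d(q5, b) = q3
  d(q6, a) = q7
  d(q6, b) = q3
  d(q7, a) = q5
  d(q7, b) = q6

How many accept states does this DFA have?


Accept states listed: {q4}
Counting: q4(1)

1


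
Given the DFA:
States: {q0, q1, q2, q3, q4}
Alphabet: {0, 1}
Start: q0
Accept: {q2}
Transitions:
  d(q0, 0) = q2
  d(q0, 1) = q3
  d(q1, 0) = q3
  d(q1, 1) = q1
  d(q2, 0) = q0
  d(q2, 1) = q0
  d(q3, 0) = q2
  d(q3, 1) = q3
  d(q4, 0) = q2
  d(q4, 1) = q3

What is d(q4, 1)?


Looking up transition d(q4, 1)

q3


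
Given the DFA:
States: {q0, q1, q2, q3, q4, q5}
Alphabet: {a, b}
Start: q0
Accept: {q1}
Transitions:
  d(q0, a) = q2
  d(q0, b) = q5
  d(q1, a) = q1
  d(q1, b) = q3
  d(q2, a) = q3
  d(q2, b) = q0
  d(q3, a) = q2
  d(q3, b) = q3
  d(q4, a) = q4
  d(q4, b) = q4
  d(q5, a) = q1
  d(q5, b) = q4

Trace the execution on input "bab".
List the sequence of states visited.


Input: bab
d(q0, b) = q5
d(q5, a) = q1
d(q1, b) = q3


q0 -> q5 -> q1 -> q3


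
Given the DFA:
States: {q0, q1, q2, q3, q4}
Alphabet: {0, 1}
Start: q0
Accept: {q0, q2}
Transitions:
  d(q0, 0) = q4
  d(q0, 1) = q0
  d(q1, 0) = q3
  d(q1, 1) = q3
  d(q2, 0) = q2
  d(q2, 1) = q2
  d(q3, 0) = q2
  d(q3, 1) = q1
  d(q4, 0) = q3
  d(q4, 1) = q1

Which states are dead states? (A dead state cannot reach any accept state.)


Forward reachability from each state:
  q0 -> reaches accept state q0 (live)
  q1 -> reaches accept state q2 (live)
  q2 -> reaches accept state q2 (live)
  q3 -> reaches accept state q2 (live)
  q4 -> reaches accept state q2 (live)

None (all states can reach an accept state)


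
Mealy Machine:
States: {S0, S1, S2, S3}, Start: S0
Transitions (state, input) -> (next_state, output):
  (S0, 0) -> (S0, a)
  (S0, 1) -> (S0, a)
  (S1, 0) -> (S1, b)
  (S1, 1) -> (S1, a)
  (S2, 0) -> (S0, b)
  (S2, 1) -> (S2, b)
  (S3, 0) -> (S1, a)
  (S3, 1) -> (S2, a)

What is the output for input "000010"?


Step-by-step:
  (S0, 0) -> (S0, a)
  (S0, 0) -> (S0, a)
  (S0, 0) -> (S0, a)
  (S0, 0) -> (S0, a)
  (S0, 1) -> (S0, a)
  (S0, 0) -> (S0, a)

"aaaaaa"


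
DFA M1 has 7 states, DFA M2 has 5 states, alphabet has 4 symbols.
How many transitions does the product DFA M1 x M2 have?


Product DFA has 7 * 5 = 35 states.
Each has 4 transitions: 35 * 4 = 140

140


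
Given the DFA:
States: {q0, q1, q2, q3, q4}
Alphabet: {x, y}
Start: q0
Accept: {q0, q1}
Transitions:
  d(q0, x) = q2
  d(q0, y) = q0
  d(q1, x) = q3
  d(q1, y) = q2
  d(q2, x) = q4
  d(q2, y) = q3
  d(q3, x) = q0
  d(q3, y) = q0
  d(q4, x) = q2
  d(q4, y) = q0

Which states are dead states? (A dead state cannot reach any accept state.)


Forward reachability from each state:
  q0 -> reaches accept state q0 (live)
  q1 -> reaches accept state q0 (live)
  q2 -> reaches accept state q0 (live)
  q3 -> reaches accept state q0 (live)
  q4 -> reaches accept state q0 (live)

None (all states can reach an accept state)


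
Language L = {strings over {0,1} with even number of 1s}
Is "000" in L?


count('1') = 0; 0 mod 2 = 0

Yes, "000" is in L


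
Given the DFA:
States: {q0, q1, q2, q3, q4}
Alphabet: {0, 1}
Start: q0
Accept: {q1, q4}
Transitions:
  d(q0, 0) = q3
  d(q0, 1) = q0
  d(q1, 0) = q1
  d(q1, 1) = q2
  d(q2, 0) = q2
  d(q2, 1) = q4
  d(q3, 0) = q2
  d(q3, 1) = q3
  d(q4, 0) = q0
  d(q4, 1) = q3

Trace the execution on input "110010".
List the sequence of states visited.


Input: 110010
d(q0, 1) = q0
d(q0, 1) = q0
d(q0, 0) = q3
d(q3, 0) = q2
d(q2, 1) = q4
d(q4, 0) = q0


q0 -> q0 -> q0 -> q3 -> q2 -> q4 -> q0


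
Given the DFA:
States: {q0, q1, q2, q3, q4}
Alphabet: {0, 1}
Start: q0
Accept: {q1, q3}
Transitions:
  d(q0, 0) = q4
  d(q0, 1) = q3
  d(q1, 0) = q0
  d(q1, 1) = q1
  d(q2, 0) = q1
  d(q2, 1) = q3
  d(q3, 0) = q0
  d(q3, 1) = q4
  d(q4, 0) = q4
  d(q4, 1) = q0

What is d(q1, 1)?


Looking up transition d(q1, 1)

q1


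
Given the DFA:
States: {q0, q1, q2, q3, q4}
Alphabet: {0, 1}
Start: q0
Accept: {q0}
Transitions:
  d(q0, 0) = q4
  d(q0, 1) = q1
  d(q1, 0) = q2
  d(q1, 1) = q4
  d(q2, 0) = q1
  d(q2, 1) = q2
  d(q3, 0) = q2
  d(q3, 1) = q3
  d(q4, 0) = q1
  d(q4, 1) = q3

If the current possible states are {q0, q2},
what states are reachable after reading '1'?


Apply transition on '1' from each current state:
  d(q0, 1) = q1
  d(q2, 1) = q2

{q1, q2}


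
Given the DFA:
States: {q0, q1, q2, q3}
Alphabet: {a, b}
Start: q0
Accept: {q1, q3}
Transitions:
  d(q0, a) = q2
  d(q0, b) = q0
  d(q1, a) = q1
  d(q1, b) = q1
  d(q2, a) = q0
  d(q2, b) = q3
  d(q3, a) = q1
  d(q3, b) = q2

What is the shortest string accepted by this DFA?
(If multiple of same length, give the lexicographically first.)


BFS by string length (lex-first path to each state shown):
  len 0: q0<-""
  len 1: q0<-"b", q2<-"a"
  len 2: q0<-"aa", q2<-"ba", q3<-"ab"
Found accept state at length 2.

"ab"


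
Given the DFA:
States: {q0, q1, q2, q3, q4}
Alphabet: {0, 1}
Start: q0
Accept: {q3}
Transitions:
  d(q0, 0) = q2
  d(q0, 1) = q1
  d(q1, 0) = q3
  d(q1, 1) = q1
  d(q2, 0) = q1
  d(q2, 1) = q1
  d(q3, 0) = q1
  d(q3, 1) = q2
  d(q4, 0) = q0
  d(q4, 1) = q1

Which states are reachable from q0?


BFS from q0:
  layer 0: {q0}
  layer 1: {q1, q2}
  layer 2: {q3}

{q0, q1, q2, q3}


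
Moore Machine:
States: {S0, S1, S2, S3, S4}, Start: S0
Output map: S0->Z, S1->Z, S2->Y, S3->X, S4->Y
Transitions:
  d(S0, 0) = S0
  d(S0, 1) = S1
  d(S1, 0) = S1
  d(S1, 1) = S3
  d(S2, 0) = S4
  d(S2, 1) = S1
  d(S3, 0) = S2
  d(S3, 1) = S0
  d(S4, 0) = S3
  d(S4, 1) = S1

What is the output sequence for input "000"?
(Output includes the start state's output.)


Start: S0 (output Z)
  --0--> S0 (output Z)
  --0--> S0 (output Z)
  --0--> S0 (output Z)

"ZZZZ"


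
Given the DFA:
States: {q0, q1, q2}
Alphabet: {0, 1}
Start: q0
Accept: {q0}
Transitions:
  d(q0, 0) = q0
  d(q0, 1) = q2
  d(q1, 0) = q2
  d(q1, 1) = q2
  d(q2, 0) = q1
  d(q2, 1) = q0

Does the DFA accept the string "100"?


Trace: q0 -> q2 -> q1 -> q2
Final state: q2
Accept states: {q0}

No, rejected (final state q2 is not an accept state)


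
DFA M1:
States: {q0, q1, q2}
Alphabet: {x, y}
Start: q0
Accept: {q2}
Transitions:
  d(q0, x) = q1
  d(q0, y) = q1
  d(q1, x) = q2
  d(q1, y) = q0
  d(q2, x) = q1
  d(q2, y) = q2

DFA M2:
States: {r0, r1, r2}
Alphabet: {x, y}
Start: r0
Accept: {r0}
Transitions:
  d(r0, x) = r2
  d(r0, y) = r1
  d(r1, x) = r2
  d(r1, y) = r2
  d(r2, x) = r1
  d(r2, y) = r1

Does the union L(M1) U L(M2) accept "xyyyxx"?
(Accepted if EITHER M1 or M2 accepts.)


M1: final=q2 accepted=True
M2: final=r1 accepted=False

Yes, union accepts


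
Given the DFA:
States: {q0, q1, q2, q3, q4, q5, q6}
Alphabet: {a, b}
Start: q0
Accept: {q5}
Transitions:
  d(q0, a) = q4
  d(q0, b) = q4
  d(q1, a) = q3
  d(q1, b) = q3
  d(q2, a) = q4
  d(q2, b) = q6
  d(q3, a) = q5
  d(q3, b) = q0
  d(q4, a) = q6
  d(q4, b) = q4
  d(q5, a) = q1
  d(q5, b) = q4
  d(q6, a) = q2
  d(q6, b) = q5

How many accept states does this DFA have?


Accept states listed: {q5}
Counting: q5(1)

1


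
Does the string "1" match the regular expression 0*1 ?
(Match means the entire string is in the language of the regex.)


|string| = 1; first = '1'; last = '1'

Yes, "1" matches 0*1


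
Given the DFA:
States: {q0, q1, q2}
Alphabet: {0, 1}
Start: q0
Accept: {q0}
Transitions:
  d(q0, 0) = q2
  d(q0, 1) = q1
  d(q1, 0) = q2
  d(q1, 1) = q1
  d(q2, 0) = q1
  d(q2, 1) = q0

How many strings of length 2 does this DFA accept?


Enumerating all length-2 strings:
  "00" -> q1 [reject]
  "01" -> q0 [accept]
  "10" -> q2 [reject]
  "11" -> q1 [reject]

1 out of 4


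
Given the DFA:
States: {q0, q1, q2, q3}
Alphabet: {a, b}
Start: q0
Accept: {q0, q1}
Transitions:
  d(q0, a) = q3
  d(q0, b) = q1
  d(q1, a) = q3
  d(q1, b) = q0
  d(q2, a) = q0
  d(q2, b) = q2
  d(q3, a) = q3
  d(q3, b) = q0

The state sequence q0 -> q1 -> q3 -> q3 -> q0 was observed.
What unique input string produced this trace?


Trace back each transition to find the symbol:
  q0 --[b]--> q1
  q1 --[a]--> q3
  q3 --[a]--> q3
  q3 --[b]--> q0

"baab"


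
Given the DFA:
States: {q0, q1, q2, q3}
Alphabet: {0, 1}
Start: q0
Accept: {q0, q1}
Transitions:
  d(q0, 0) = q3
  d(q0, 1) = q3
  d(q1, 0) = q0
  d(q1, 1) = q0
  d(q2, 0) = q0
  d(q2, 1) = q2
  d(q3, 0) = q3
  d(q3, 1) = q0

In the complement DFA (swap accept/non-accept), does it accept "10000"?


Trace: q0 -> q3 -> q3 -> q3 -> q3 -> q3
Final: q3
Original accept: {q0, q1}
Complement: q3 is not in original accept

Yes, complement accepts (original rejects)


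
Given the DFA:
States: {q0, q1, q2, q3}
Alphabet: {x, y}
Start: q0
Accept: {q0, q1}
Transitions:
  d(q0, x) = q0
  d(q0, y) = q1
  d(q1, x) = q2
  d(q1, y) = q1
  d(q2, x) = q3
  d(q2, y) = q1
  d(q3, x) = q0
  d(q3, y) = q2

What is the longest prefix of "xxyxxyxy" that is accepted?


Run the DFA, marking each prefix where the state is accepting:
  "" -> q0 [accept]
  "x" -> q0 [accept]
  "xx" -> q0 [accept]
  "xxy" -> q1 [accept]
  "xxyx" -> q2 [reject]
  "xxyxx" -> q3 [reject]
  "xxyxxy" -> q2 [reject]
  "xxyxxyx" -> q3 [reject]
  "xxyxxyxy" -> q2 [reject]

"xxy"


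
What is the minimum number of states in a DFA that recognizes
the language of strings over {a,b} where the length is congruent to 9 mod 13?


States track (length) mod 13.
Need 13 states: one per remainder 0..12; accept = remainder 9.

13


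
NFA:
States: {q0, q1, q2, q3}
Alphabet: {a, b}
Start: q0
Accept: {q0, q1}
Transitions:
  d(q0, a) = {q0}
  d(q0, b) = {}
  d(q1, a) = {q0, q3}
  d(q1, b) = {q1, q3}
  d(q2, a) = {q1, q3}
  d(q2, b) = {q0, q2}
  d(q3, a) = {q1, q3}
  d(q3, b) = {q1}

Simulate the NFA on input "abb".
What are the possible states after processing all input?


Start: {q0}
  --a--> {q0}
  --b--> {}
  --b--> {}

{} (empty set, no valid transitions)


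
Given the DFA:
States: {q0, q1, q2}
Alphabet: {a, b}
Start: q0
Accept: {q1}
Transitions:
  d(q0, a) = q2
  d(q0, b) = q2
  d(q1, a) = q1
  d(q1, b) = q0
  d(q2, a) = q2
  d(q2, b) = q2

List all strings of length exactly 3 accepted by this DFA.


All strings of length 3: 8 total
Accepted: 0

None


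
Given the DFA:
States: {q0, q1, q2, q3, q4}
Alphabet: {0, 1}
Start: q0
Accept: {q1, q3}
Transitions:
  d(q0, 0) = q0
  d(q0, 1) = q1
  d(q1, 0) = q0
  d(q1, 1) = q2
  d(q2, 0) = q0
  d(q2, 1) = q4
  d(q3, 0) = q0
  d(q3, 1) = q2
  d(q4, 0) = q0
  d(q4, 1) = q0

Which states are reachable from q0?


BFS from q0:
  layer 0: {q0}
  layer 1: {q1}
  layer 2: {q2}
  layer 3: {q4}

{q0, q1, q2, q4}


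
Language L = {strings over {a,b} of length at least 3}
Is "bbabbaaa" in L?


length = 8

Yes, "bbabbaaa" is in L


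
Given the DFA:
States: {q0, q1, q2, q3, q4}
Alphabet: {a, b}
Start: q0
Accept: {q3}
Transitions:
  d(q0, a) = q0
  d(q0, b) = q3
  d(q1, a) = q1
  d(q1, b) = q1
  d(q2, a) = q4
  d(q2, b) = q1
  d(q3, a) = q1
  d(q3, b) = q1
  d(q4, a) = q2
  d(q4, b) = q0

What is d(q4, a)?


Looking up transition d(q4, a)

q2


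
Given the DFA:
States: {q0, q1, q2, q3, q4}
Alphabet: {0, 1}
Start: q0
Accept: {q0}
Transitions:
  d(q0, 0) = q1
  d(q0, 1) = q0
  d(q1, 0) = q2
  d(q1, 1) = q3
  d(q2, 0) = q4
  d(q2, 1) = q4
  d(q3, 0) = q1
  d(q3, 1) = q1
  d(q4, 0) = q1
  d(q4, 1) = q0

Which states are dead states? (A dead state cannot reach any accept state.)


Forward reachability from each state:
  q0 -> reaches accept state q0 (live)
  q1 -> reaches accept state q0 (live)
  q2 -> reaches accept state q0 (live)
  q3 -> reaches accept state q0 (live)
  q4 -> reaches accept state q0 (live)

None (all states can reach an accept state)


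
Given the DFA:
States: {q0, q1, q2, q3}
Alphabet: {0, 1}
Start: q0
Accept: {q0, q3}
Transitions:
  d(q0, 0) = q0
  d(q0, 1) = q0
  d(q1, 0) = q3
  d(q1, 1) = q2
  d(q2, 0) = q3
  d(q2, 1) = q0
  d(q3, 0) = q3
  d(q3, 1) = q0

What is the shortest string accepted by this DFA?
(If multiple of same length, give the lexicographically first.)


BFS by string length (lex-first path to each state shown):
  len 0: q0<-""
Found accept state at length 0.

"" (empty string)


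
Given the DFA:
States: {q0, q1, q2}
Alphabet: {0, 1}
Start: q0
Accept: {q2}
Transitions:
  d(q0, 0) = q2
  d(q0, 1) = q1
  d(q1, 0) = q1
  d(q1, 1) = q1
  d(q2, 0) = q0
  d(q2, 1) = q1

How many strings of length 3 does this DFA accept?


Enumerating all length-3 strings:
  "000" -> q2 [accept]
  "001" -> q1 [reject]
  "010" -> q1 [reject]
  "011" -> q1 [reject]
  "100" -> q1 [reject]
  "101" -> q1 [reject]
  "110" -> q1 [reject]
  "111" -> q1 [reject]

1 out of 8


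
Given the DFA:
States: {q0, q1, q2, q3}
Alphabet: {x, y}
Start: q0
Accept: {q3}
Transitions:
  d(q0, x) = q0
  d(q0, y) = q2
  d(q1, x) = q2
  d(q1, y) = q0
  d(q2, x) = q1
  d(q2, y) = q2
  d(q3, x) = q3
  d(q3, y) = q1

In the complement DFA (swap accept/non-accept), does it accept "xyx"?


Trace: q0 -> q0 -> q2 -> q1
Final: q1
Original accept: {q3}
Complement: q1 is not in original accept

Yes, complement accepts (original rejects)


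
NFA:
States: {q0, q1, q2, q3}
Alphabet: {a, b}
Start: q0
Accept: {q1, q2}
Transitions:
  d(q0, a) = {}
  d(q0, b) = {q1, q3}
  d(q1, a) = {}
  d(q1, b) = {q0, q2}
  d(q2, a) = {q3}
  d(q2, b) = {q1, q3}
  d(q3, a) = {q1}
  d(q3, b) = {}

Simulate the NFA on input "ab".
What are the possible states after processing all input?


Start: {q0}
  --a--> {}
  --b--> {}

{} (empty set, no valid transitions)


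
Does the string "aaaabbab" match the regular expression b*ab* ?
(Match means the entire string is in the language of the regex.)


|string| = 8; first = 'a'; last = 'b'

No, "aaaabbab" does not match b*ab*


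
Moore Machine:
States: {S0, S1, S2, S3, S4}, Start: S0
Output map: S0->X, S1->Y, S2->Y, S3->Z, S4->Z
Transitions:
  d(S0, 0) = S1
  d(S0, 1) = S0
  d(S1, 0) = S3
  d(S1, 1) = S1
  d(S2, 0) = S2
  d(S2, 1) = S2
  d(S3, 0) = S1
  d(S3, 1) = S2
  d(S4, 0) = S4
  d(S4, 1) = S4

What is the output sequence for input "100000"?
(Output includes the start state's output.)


Start: S0 (output X)
  --1--> S0 (output X)
  --0--> S1 (output Y)
  --0--> S3 (output Z)
  --0--> S1 (output Y)
  --0--> S3 (output Z)
  --0--> S1 (output Y)

"XXYZYZY"


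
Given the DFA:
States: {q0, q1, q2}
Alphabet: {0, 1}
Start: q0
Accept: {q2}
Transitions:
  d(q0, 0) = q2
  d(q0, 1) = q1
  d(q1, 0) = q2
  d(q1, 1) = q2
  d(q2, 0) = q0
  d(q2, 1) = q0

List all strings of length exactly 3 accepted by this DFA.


All strings of length 3: 8 total
Accepted: 2

"000", "010"


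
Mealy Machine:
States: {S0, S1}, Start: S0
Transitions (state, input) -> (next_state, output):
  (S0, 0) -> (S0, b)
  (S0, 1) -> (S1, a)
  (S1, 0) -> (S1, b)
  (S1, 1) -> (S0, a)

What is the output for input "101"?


Step-by-step:
  (S0, 1) -> (S1, a)
  (S1, 0) -> (S1, b)
  (S1, 1) -> (S0, a)

"aba"


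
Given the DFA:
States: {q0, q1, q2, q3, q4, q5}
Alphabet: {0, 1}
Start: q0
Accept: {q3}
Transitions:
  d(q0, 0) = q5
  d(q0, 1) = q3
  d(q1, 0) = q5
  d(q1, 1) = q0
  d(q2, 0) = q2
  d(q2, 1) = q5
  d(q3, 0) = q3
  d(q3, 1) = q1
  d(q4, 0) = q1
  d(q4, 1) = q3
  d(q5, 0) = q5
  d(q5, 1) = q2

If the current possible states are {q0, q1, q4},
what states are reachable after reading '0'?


Apply transition on '0' from each current state:
  d(q0, 0) = q5
  d(q1, 0) = q5
  d(q4, 0) = q1

{q1, q5}


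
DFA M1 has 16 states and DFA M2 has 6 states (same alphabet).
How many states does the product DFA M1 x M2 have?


Product construction pairs every M1 state with every M2 state.
16 * 6 = 96

96


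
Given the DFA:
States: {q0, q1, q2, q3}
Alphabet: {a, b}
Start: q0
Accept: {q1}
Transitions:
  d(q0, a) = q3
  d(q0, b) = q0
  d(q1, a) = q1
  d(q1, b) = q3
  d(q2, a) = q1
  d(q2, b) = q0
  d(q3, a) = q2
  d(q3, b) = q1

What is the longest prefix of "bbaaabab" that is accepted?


Run the DFA, marking each prefix where the state is accepting:
  "" -> q0 [reject]
  "b" -> q0 [reject]
  "bb" -> q0 [reject]
  "bba" -> q3 [reject]
  "bbaa" -> q2 [reject]
  "bbaaa" -> q1 [accept]
  "bbaaab" -> q3 [reject]
  "bbaaaba" -> q2 [reject]
  "bbaaabab" -> q0 [reject]

"bbaaa"


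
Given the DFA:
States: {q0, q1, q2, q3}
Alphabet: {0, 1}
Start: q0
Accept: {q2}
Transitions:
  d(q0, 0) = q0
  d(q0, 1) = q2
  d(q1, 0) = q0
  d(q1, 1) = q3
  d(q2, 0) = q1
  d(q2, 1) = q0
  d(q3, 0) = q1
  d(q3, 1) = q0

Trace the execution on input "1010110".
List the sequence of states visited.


Input: 1010110
d(q0, 1) = q2
d(q2, 0) = q1
d(q1, 1) = q3
d(q3, 0) = q1
d(q1, 1) = q3
d(q3, 1) = q0
d(q0, 0) = q0


q0 -> q2 -> q1 -> q3 -> q1 -> q3 -> q0 -> q0


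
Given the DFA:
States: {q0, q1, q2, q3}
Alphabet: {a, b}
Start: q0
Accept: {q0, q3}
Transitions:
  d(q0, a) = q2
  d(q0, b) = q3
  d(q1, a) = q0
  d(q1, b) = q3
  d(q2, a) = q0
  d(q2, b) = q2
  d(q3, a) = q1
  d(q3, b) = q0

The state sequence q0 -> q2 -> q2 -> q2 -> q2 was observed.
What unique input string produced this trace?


Trace back each transition to find the symbol:
  q0 --[a]--> q2
  q2 --[b]--> q2
  q2 --[b]--> q2
  q2 --[b]--> q2

"abbb"


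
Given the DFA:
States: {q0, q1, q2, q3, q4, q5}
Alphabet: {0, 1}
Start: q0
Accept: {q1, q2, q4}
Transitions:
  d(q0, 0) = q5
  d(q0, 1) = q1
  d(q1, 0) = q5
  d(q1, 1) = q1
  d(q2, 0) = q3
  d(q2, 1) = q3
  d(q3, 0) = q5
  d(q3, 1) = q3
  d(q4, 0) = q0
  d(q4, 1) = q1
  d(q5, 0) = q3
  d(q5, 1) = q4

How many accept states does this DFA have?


Accept states listed: {q1, q2, q4}
Counting: q1(1) q2(2) q4(3)

3


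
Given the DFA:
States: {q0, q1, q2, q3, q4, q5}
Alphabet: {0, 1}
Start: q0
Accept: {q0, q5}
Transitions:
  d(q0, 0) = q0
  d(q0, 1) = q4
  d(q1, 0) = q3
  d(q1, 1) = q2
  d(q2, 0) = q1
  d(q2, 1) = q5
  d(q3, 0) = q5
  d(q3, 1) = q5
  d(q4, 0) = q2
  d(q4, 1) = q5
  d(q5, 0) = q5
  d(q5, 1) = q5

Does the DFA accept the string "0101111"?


Trace: q0 -> q0 -> q4 -> q2 -> q5 -> q5 -> q5 -> q5
Final state: q5
Accept states: {q0, q5}

Yes, accepted (final state q5 is an accept state)


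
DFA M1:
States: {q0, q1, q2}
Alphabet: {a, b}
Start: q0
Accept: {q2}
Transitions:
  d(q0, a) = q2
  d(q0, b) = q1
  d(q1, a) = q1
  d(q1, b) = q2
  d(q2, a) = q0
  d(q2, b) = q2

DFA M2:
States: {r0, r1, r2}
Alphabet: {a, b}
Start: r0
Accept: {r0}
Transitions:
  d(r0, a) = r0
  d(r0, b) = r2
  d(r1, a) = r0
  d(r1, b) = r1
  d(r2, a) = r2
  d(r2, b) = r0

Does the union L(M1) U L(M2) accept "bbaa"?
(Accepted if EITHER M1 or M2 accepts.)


M1: final=q2 accepted=True
M2: final=r0 accepted=True

Yes, union accepts


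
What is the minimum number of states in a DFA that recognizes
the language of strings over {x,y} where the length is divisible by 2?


States track (length) mod 2.
Need 2 states: one per remainder 0..1; accept = remainder 0.

2


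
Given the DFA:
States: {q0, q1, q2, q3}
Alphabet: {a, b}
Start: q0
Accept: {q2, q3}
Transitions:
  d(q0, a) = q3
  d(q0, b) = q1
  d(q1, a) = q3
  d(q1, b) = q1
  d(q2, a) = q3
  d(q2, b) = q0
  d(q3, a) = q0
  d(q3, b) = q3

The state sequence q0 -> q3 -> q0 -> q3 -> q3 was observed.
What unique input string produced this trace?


Trace back each transition to find the symbol:
  q0 --[a]--> q3
  q3 --[a]--> q0
  q0 --[a]--> q3
  q3 --[b]--> q3

"aaab"


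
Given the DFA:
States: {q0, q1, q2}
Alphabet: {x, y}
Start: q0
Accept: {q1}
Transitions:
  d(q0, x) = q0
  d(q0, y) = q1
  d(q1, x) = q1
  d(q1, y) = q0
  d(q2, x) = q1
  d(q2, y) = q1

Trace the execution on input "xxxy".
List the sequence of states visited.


Input: xxxy
d(q0, x) = q0
d(q0, x) = q0
d(q0, x) = q0
d(q0, y) = q1


q0 -> q0 -> q0 -> q0 -> q1


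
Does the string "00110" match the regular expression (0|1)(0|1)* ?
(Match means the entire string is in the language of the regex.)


|string| = 5; first = '0'; last = '0'

Yes, "00110" matches (0|1)(0|1)*


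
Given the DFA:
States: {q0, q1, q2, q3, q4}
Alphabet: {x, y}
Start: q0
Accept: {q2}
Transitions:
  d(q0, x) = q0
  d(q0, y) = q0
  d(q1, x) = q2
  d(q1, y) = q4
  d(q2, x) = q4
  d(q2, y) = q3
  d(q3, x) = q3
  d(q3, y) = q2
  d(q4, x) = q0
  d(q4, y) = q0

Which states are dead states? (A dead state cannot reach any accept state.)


Forward reachability from each state:
  q0 -> reaches {q0}, no accept state (dead)
  q1 -> reaches accept state q2 (live)
  q2 -> reaches accept state q2 (live)
  q3 -> reaches accept state q2 (live)
  q4 -> reaches {q0, q4}, no accept state (dead)

{q0, q4}


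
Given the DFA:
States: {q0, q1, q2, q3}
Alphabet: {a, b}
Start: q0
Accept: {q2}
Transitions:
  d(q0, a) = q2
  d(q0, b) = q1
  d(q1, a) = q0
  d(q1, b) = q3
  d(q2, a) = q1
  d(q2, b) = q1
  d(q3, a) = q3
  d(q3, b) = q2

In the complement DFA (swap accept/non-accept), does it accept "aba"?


Trace: q0 -> q2 -> q1 -> q0
Final: q0
Original accept: {q2}
Complement: q0 is not in original accept

Yes, complement accepts (original rejects)


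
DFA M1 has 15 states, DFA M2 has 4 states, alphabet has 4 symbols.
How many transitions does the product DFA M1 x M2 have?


Product DFA has 15 * 4 = 60 states.
Each has 4 transitions: 60 * 4 = 240

240


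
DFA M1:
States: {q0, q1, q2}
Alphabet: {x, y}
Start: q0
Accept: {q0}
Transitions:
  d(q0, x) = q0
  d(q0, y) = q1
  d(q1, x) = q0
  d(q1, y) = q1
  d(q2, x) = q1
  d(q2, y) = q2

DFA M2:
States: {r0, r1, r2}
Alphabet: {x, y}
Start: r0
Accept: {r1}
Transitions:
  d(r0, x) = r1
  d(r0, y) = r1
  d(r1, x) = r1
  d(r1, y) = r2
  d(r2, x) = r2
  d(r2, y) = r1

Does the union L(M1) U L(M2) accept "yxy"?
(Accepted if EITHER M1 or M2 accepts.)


M1: final=q1 accepted=False
M2: final=r2 accepted=False

No, union rejects (neither accepts)


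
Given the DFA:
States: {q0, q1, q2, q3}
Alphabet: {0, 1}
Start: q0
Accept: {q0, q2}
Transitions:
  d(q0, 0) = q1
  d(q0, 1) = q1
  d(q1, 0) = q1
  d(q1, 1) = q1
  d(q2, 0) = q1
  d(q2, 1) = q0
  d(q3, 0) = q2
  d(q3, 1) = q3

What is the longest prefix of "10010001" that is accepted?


Run the DFA, marking each prefix where the state is accepting:
  "" -> q0 [accept]
  "1" -> q1 [reject]
  "10" -> q1 [reject]
  "100" -> q1 [reject]
  "1001" -> q1 [reject]
  "10010" -> q1 [reject]
  "100100" -> q1 [reject]
  "1001000" -> q1 [reject]
  "10010001" -> q1 [reject]

""


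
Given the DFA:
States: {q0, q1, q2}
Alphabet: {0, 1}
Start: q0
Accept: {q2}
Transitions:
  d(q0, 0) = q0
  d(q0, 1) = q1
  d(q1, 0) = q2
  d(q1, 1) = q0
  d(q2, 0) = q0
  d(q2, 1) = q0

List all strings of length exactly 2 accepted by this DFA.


All strings of length 2: 4 total
Accepted: 1

"10"


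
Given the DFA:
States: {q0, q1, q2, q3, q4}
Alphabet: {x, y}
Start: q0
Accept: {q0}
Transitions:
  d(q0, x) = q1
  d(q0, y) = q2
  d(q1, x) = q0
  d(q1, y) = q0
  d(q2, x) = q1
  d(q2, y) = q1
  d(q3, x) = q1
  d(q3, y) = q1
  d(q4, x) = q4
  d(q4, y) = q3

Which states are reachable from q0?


BFS from q0:
  layer 0: {q0}
  layer 1: {q1, q2}

{q0, q1, q2}


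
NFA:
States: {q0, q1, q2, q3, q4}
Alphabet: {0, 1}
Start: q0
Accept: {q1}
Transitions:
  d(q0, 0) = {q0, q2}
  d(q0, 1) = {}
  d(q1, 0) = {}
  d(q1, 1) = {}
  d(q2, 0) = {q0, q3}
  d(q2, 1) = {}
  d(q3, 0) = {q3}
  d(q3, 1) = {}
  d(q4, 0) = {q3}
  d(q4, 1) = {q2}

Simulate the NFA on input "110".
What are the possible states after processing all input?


Start: {q0}
  --1--> {}
  --1--> {}
  --0--> {}

{} (empty set, no valid transitions)


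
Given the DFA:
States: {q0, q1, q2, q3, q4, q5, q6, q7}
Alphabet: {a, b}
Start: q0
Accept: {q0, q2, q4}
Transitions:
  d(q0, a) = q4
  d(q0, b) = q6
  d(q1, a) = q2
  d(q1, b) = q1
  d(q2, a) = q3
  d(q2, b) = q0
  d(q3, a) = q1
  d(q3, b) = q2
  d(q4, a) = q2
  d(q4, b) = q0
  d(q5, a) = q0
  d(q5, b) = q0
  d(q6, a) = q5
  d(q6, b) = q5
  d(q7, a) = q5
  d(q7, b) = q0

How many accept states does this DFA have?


Accept states listed: {q0, q2, q4}
Counting: q0(1) q2(2) q4(3)

3


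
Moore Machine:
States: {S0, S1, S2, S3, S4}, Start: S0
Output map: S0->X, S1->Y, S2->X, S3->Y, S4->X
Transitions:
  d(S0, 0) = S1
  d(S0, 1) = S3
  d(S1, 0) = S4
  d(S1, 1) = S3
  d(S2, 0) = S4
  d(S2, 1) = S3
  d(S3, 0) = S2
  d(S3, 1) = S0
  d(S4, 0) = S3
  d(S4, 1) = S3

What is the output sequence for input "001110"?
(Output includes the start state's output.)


Start: S0 (output X)
  --0--> S1 (output Y)
  --0--> S4 (output X)
  --1--> S3 (output Y)
  --1--> S0 (output X)
  --1--> S3 (output Y)
  --0--> S2 (output X)

"XYXYXYX"


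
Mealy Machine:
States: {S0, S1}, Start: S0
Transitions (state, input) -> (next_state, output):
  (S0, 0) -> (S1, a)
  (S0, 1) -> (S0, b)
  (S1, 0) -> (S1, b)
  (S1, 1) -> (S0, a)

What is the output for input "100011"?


Step-by-step:
  (S0, 1) -> (S0, b)
  (S0, 0) -> (S1, a)
  (S1, 0) -> (S1, b)
  (S1, 0) -> (S1, b)
  (S1, 1) -> (S0, a)
  (S0, 1) -> (S0, b)

"babbab"


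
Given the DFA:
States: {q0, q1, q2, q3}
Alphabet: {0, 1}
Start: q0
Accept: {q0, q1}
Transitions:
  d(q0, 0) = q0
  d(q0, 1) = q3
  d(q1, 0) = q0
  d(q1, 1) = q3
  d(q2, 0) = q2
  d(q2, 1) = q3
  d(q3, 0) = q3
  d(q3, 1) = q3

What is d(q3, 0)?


Looking up transition d(q3, 0)

q3


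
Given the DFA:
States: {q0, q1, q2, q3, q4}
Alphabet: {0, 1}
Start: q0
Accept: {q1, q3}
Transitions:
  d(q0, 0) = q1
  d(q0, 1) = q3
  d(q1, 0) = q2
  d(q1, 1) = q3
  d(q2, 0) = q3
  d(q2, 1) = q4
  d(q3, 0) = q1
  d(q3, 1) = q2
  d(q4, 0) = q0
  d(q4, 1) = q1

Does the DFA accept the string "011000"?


Trace: q0 -> q1 -> q3 -> q2 -> q3 -> q1 -> q2
Final state: q2
Accept states: {q1, q3}

No, rejected (final state q2 is not an accept state)


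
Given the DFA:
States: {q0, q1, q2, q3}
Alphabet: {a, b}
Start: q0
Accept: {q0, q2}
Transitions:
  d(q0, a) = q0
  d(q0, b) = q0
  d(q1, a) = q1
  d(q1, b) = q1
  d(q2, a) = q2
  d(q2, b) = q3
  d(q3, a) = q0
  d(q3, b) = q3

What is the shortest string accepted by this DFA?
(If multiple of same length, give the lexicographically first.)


BFS by string length (lex-first path to each state shown):
  len 0: q0<-""
Found accept state at length 0.

"" (empty string)


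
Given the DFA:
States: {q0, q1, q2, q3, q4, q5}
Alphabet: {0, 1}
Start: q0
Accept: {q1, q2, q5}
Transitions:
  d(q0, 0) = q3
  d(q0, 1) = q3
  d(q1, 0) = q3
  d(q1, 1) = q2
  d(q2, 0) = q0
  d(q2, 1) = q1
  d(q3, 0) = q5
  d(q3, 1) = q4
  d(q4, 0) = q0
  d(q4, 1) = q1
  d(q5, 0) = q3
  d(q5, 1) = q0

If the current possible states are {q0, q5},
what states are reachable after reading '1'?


Apply transition on '1' from each current state:
  d(q0, 1) = q3
  d(q5, 1) = q0

{q0, q3}


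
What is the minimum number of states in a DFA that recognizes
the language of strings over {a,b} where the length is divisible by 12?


States track (length) mod 12.
Need 12 states: one per remainder 0..11; accept = remainder 0.

12


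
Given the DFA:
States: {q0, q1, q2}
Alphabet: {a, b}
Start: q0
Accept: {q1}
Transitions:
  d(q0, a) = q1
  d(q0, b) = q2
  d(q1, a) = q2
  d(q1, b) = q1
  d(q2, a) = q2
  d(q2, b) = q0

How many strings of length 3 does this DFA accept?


Enumerating all length-3 strings:
  "aaa" -> q2 [reject]
  "aab" -> q0 [reject]
  "aba" -> q2 [reject]
  "abb" -> q1 [accept]
  "baa" -> q2 [reject]
  "bab" -> q0 [reject]
  "bba" -> q1 [accept]
  "bbb" -> q2 [reject]

2 out of 8


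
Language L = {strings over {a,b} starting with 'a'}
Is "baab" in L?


first symbol = 'b'

No, "baab" is not in L


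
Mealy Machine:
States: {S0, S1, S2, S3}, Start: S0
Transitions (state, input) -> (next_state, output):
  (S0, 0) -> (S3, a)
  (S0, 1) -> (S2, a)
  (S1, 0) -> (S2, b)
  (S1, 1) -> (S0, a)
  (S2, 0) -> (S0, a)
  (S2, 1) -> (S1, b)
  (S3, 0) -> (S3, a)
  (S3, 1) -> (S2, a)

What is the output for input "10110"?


Step-by-step:
  (S0, 1) -> (S2, a)
  (S2, 0) -> (S0, a)
  (S0, 1) -> (S2, a)
  (S2, 1) -> (S1, b)
  (S1, 0) -> (S2, b)

"aaabb"


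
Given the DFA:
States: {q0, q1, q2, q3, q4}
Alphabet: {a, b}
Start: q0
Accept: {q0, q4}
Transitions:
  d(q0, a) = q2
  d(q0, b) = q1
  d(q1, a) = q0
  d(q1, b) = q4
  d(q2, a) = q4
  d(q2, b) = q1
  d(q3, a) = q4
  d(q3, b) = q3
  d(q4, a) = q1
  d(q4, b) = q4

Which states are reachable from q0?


BFS from q0:
  layer 0: {q0}
  layer 1: {q1, q2}
  layer 2: {q4}

{q0, q1, q2, q4}


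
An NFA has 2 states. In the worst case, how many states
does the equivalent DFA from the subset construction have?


Subset construction: one DFA state per subset of NFA states.
2^2 = 4

4


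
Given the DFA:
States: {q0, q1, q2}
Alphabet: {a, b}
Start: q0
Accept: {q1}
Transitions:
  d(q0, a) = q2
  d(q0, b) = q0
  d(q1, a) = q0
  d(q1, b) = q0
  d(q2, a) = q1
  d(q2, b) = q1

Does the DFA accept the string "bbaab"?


Trace: q0 -> q0 -> q0 -> q2 -> q1 -> q0
Final state: q0
Accept states: {q1}

No, rejected (final state q0 is not an accept state)


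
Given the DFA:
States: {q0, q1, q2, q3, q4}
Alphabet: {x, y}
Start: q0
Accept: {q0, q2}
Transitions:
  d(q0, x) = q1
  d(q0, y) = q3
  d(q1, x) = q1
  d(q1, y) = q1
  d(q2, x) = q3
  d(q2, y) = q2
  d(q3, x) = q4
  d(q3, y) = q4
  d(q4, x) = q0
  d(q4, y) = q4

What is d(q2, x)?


Looking up transition d(q2, x)

q3


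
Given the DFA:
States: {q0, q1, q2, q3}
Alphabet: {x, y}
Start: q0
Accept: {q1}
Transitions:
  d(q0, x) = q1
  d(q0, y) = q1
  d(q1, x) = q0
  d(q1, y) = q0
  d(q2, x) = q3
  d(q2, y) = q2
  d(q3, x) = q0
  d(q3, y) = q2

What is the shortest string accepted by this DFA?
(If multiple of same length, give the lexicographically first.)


BFS by string length (lex-first path to each state shown):
  len 0: q0<-""
  len 1: q1<-"x"
Found accept state at length 1.

"x"


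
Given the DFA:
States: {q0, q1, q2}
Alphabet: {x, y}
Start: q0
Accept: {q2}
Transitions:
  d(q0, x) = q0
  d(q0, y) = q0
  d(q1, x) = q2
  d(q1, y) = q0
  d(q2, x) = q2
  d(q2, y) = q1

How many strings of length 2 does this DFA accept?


Enumerating all length-2 strings:
  "xx" -> q0 [reject]
  "xy" -> q0 [reject]
  "yx" -> q0 [reject]
  "yy" -> q0 [reject]

0 out of 4


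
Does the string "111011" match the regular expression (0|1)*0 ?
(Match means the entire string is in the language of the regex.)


|string| = 6; first = '1'; last = '1'

No, "111011" does not match (0|1)*0


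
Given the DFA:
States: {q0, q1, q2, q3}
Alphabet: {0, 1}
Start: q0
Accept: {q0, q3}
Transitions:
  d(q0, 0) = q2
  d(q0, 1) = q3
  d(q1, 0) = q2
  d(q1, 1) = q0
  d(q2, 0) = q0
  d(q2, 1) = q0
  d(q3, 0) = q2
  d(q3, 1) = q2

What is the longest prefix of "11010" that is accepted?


Run the DFA, marking each prefix where the state is accepting:
  "" -> q0 [accept]
  "1" -> q3 [accept]
  "11" -> q2 [reject]
  "110" -> q0 [accept]
  "1101" -> q3 [accept]
  "11010" -> q2 [reject]

"1101"


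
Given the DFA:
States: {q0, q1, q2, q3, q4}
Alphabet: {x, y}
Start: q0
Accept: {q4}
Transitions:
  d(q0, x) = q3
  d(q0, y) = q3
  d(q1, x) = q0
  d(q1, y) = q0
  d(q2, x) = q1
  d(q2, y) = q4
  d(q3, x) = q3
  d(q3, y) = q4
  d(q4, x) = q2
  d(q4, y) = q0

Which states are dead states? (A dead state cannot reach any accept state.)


Forward reachability from each state:
  q0 -> reaches accept state q4 (live)
  q1 -> reaches accept state q4 (live)
  q2 -> reaches accept state q4 (live)
  q3 -> reaches accept state q4 (live)
  q4 -> reaches accept state q4 (live)

None (all states can reach an accept state)
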